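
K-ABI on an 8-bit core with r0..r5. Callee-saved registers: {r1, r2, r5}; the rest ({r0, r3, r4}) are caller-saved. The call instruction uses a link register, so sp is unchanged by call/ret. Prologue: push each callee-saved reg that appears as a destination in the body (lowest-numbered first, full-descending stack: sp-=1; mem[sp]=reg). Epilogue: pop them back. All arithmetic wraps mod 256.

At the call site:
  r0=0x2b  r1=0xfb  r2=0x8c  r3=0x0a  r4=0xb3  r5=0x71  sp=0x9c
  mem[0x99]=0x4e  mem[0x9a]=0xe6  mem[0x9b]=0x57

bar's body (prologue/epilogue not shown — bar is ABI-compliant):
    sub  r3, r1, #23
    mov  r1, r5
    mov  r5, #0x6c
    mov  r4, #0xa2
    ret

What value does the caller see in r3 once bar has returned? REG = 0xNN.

REG = 0xe4

prologue: push r1 → mem[0x9b]=0xfb, sp=0x9b
prologue: push r5 → mem[0x9a]=0x71, sp=0x9a
body[0] sub  r3, r1, #23 → r3=0xe4
body[1] mov  r1, r5 → r1=0x71
body[2] mov  r5, #0x6c → r5=0x6c
body[3] mov  r4, #0xa2 → r4=0xa2
epilogue: pop r5=0x71, sp=0x9b
epilogue: pop r1=0xfb, sp=0x9c
r3 is caller-saved → body value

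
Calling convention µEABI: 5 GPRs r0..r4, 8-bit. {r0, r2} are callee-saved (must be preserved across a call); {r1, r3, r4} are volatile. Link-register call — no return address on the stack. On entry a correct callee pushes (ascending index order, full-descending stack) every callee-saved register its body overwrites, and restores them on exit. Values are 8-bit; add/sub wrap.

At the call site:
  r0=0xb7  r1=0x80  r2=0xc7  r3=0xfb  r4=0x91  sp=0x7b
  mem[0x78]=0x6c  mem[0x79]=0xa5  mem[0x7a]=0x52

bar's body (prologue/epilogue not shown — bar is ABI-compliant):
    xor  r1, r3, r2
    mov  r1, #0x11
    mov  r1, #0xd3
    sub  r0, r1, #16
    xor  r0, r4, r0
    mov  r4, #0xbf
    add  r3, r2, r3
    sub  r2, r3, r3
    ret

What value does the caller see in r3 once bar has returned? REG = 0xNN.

REG = 0xc2

prologue: push r0 → mem[0x7a]=0xb7, sp=0x7a
prologue: push r2 → mem[0x79]=0xc7, sp=0x79
body[0] xor  r1, r3, r2 → r1=0x3c
body[1] mov  r1, #0x11 → r1=0x11
body[2] mov  r1, #0xd3 → r1=0xd3
body[3] sub  r0, r1, #16 → r0=0xc3
body[4] xor  r0, r4, r0 → r0=0x52
body[5] mov  r4, #0xbf → r4=0xbf
body[6] add  r3, r2, r3 → r3=0xc2
body[7] sub  r2, r3, r3 → r2=0x00
epilogue: pop r2=0xc7, sp=0x7a
epilogue: pop r0=0xb7, sp=0x7b
r3 is caller-saved → body value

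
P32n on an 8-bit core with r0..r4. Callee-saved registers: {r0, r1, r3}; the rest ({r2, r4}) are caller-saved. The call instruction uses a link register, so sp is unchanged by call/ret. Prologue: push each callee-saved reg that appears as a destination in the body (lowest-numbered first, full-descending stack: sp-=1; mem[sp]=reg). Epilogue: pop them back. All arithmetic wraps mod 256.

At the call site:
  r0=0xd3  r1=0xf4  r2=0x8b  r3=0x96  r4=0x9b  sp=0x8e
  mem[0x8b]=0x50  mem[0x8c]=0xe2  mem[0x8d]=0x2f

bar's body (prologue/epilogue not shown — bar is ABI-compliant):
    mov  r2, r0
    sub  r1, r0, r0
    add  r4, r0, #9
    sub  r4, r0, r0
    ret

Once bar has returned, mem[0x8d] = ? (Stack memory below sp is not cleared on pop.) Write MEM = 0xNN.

prologue: push r1 -> mem[0x8d]=0xf4, sp=0x8d
body[0] mov  r2, r0 -> r2=0xd3
body[1] sub  r1, r0, r0 -> r1=0x00
body[2] add  r4, r0, #9 -> r4=0xdc
body[3] sub  r4, r0, r0 -> r4=0x00
epilogue: pop r1=0xf4, sp=0x8e
prologue pushed ['r1'] at ['0x8d']

MEM = 0xf4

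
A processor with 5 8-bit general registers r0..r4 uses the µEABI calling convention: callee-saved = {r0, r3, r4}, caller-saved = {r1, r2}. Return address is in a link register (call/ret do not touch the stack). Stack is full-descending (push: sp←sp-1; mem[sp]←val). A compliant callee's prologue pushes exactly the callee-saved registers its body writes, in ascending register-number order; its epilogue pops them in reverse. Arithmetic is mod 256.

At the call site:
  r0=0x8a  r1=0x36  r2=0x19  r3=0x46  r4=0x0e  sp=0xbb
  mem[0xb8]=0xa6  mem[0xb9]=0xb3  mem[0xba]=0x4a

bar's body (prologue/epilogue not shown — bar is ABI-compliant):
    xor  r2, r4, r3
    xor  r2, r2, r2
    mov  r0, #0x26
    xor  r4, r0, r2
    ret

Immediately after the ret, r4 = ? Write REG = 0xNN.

REG = 0x0e

prologue: push r0 → mem[0xba]=0x8a, sp=0xba
prologue: push r4 → mem[0xb9]=0x0e, sp=0xb9
body[0] xor  r2, r4, r3 → r2=0x48
body[1] xor  r2, r2, r2 → r2=0x00
body[2] mov  r0, #0x26 → r0=0x26
body[3] xor  r4, r0, r2 → r4=0x26
epilogue: pop r4=0x0e, sp=0xba
epilogue: pop r0=0x8a, sp=0xbb
r4 is callee-saved → restored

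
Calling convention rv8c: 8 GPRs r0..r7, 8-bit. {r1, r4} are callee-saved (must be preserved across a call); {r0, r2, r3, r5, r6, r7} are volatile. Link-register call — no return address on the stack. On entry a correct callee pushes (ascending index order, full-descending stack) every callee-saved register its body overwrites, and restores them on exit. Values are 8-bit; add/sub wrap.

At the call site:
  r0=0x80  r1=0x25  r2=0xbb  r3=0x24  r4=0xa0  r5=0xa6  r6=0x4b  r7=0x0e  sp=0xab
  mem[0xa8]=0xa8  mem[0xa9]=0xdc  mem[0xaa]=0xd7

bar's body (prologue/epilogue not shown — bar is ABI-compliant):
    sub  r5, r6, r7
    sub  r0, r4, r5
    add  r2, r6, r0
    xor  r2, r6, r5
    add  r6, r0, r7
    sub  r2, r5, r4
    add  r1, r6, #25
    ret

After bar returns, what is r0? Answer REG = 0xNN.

REG = 0x63

prologue: push r1 -> mem[0xaa]=0x25, sp=0xaa
body[0] sub  r5, r6, r7 -> r5=0x3d
body[1] sub  r0, r4, r5 -> r0=0x63
body[2] add  r2, r6, r0 -> r2=0xae
body[3] xor  r2, r6, r5 -> r2=0x76
body[4] add  r6, r0, r7 -> r6=0x71
body[5] sub  r2, r5, r4 -> r2=0x9d
body[6] add  r1, r6, #25 -> r1=0x8a
epilogue: pop r1=0x25, sp=0xab
r0 is caller-saved -> body value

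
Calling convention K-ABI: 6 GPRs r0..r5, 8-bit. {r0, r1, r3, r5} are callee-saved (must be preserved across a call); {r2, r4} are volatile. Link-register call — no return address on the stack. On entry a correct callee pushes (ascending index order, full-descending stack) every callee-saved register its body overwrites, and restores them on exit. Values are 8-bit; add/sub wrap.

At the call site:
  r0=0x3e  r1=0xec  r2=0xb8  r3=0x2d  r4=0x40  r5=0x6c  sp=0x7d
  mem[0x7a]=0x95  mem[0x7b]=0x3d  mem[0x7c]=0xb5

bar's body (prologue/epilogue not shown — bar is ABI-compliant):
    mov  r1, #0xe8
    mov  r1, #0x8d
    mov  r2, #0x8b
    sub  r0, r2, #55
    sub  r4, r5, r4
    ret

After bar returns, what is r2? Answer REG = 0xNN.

prologue: push r0 -> mem[0x7c]=0x3e, sp=0x7c
prologue: push r1 -> mem[0x7b]=0xec, sp=0x7b
body[0] mov  r1, #0xe8 -> r1=0xe8
body[1] mov  r1, #0x8d -> r1=0x8d
body[2] mov  r2, #0x8b -> r2=0x8b
body[3] sub  r0, r2, #55 -> r0=0x54
body[4] sub  r4, r5, r4 -> r4=0x2c
epilogue: pop r1=0xec, sp=0x7c
epilogue: pop r0=0x3e, sp=0x7d
r2 is caller-saved -> body value

REG = 0x8b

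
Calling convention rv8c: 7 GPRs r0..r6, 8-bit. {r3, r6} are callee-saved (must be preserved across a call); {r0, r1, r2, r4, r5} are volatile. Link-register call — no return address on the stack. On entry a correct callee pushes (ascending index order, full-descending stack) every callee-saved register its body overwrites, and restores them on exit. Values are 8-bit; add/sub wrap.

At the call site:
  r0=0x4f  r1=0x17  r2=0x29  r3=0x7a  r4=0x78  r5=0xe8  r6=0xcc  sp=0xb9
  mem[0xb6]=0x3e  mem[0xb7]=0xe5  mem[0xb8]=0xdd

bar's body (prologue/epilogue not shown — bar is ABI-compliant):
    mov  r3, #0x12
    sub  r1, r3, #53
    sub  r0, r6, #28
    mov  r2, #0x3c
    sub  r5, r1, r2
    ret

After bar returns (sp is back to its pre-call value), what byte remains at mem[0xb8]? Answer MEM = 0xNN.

MEM = 0x7a

prologue: push r3 -> mem[0xb8]=0x7a, sp=0xb8
body[0] mov  r3, #0x12 -> r3=0x12
body[1] sub  r1, r3, #53 -> r1=0xdd
body[2] sub  r0, r6, #28 -> r0=0xb0
body[3] mov  r2, #0x3c -> r2=0x3c
body[4] sub  r5, r1, r2 -> r5=0xa1
epilogue: pop r3=0x7a, sp=0xb9
prologue pushed ['r3'] at ['0xb8']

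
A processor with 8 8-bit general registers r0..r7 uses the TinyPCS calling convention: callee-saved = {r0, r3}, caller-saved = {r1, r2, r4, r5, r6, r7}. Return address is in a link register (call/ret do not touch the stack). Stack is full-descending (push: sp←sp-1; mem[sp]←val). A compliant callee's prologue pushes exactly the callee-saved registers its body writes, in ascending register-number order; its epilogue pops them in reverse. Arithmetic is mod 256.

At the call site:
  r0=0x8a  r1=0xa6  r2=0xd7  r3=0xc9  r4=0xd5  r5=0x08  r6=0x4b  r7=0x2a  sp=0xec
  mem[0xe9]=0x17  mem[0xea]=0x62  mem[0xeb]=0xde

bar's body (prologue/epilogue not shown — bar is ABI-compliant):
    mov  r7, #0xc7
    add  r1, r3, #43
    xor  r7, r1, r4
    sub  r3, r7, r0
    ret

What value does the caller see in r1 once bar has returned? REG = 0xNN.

prologue: push r3 → mem[0xeb]=0xc9, sp=0xeb
body[0] mov  r7, #0xc7 → r7=0xc7
body[1] add  r1, r3, #43 → r1=0xf4
body[2] xor  r7, r1, r4 → r7=0x21
body[3] sub  r3, r7, r0 → r3=0x97
epilogue: pop r3=0xc9, sp=0xec
r1 is caller-saved → body value

REG = 0xf4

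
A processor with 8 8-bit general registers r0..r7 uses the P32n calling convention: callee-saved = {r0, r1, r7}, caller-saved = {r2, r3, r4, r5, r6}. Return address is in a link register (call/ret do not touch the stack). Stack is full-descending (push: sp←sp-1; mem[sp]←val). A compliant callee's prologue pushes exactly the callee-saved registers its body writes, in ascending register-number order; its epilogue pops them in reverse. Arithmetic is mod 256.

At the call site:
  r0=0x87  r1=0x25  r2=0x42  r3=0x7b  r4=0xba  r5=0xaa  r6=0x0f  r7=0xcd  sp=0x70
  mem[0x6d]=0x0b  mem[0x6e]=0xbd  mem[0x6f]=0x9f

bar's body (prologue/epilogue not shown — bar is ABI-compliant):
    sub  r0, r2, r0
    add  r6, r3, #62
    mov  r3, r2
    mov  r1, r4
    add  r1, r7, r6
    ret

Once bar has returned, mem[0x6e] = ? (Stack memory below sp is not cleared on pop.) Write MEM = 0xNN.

MEM = 0x25

prologue: push r0 → mem[0x6f]=0x87, sp=0x6f
prologue: push r1 → mem[0x6e]=0x25, sp=0x6e
body[0] sub  r0, r2, r0 → r0=0xbb
body[1] add  r6, r3, #62 → r6=0xb9
body[2] mov  r3, r2 → r3=0x42
body[3] mov  r1, r4 → r1=0xba
body[4] add  r1, r7, r6 → r1=0x86
epilogue: pop r1=0x25, sp=0x6f
epilogue: pop r0=0x87, sp=0x70
prologue pushed ['r0', 'r1'] at ['0x6f', '0x6e']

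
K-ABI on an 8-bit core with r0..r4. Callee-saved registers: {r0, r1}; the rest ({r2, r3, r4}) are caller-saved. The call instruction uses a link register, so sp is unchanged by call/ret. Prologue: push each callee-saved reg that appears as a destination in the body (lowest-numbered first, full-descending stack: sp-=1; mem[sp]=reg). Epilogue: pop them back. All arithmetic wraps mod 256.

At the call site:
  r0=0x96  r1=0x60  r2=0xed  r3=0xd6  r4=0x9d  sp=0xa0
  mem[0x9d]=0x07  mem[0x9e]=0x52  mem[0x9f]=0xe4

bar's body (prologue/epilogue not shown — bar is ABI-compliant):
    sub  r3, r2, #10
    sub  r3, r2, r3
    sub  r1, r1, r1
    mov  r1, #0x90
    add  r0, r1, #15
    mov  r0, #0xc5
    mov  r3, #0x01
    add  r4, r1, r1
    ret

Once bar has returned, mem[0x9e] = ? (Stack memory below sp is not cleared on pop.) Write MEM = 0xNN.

MEM = 0x60

prologue: push r0 → mem[0x9f]=0x96, sp=0x9f
prologue: push r1 → mem[0x9e]=0x60, sp=0x9e
body[0] sub  r3, r2, #10 → r3=0xe3
body[1] sub  r3, r2, r3 → r3=0x0a
body[2] sub  r1, r1, r1 → r1=0x00
body[3] mov  r1, #0x90 → r1=0x90
body[4] add  r0, r1, #15 → r0=0x9f
body[5] mov  r0, #0xc5 → r0=0xc5
body[6] mov  r3, #0x01 → r3=0x01
body[7] add  r4, r1, r1 → r4=0x20
epilogue: pop r1=0x60, sp=0x9f
epilogue: pop r0=0x96, sp=0xa0
prologue pushed ['r0', 'r1'] at ['0x9f', '0x9e']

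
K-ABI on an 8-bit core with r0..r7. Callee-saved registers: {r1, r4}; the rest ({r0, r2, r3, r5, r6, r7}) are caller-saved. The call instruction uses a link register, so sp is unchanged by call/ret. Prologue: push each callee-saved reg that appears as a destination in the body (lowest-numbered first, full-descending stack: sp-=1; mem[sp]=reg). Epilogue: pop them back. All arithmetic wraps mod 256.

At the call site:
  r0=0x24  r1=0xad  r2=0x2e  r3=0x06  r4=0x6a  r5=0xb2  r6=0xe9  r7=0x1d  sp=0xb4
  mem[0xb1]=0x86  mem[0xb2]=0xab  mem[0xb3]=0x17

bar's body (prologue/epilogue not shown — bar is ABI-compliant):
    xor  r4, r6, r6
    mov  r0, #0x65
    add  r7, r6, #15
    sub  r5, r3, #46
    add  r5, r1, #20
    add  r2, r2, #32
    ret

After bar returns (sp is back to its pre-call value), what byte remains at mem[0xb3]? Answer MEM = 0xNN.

prologue: push r4 → mem[0xb3]=0x6a, sp=0xb3
body[0] xor  r4, r6, r6 → r4=0x00
body[1] mov  r0, #0x65 → r0=0x65
body[2] add  r7, r6, #15 → r7=0xf8
body[3] sub  r5, r3, #46 → r5=0xd8
body[4] add  r5, r1, #20 → r5=0xc1
body[5] add  r2, r2, #32 → r2=0x4e
epilogue: pop r4=0x6a, sp=0xb4
prologue pushed ['r4'] at ['0xb3']

MEM = 0x6a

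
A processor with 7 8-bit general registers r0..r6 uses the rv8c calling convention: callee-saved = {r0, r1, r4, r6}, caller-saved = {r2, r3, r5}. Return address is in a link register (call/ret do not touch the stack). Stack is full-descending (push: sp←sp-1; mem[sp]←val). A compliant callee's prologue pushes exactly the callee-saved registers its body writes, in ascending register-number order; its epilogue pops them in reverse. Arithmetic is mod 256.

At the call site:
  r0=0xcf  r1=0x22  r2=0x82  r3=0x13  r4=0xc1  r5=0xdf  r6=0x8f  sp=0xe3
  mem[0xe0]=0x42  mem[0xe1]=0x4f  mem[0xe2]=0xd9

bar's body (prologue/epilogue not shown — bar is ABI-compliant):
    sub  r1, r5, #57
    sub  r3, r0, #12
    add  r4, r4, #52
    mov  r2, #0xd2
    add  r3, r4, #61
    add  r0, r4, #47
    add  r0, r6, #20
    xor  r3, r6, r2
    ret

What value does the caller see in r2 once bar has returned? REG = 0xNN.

prologue: push r0 → mem[0xe2]=0xcf, sp=0xe2
prologue: push r1 → mem[0xe1]=0x22, sp=0xe1
prologue: push r4 → mem[0xe0]=0xc1, sp=0xe0
body[0] sub  r1, r5, #57 → r1=0xa6
body[1] sub  r3, r0, #12 → r3=0xc3
body[2] add  r4, r4, #52 → r4=0xf5
body[3] mov  r2, #0xd2 → r2=0xd2
body[4] add  r3, r4, #61 → r3=0x32
body[5] add  r0, r4, #47 → r0=0x24
body[6] add  r0, r6, #20 → r0=0xa3
body[7] xor  r3, r6, r2 → r3=0x5d
epilogue: pop r4=0xc1, sp=0xe1
epilogue: pop r1=0x22, sp=0xe2
epilogue: pop r0=0xcf, sp=0xe3
r2 is caller-saved → body value

REG = 0xd2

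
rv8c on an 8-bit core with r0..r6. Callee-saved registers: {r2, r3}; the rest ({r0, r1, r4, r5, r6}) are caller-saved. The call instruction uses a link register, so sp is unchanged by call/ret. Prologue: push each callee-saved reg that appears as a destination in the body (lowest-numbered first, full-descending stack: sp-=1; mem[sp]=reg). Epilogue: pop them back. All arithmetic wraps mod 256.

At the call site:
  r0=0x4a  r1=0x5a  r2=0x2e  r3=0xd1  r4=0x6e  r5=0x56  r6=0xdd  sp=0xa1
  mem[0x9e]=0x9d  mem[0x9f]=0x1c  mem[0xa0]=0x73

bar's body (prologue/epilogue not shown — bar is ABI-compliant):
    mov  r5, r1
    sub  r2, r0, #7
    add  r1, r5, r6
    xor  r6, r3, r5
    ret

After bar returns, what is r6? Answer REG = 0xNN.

prologue: push r2 -> mem[0xa0]=0x2e, sp=0xa0
body[0] mov  r5, r1 -> r5=0x5a
body[1] sub  r2, r0, #7 -> r2=0x43
body[2] add  r1, r5, r6 -> r1=0x37
body[3] xor  r6, r3, r5 -> r6=0x8b
epilogue: pop r2=0x2e, sp=0xa1
r6 is caller-saved -> body value

REG = 0x8b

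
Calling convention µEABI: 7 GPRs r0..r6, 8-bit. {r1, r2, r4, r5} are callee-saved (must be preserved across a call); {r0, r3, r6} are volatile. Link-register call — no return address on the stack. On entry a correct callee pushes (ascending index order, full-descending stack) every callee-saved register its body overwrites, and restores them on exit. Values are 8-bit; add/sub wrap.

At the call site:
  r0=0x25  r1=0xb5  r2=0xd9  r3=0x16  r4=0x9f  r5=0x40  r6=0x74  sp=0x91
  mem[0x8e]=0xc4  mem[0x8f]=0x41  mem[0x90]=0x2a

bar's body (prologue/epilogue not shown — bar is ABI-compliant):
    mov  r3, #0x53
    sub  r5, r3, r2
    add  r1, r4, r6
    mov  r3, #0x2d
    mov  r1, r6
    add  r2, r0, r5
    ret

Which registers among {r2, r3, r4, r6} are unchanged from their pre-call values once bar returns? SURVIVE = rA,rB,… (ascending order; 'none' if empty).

prologue: push r1 → mem[0x90]=0xb5, sp=0x90
prologue: push r2 → mem[0x8f]=0xd9, sp=0x8f
prologue: push r5 → mem[0x8e]=0x40, sp=0x8e
body[0] mov  r3, #0x53 → r3=0x53
body[1] sub  r5, r3, r2 → r5=0x7a
body[2] add  r1, r4, r6 → r1=0x13
body[3] mov  r3, #0x2d → r3=0x2d
body[4] mov  r1, r6 → r1=0x74
body[5] add  r2, r0, r5 → r2=0x9f
epilogue: pop r5=0x40, sp=0x8f
epilogue: pop r2=0xd9, sp=0x90
epilogue: pop r1=0xb5, sp=0x91
r2: callee-saved, written=True
r3: caller-saved, written=True
r4: callee-saved, written=False
r6: caller-saved, written=False

SURVIVE = r2,r4,r6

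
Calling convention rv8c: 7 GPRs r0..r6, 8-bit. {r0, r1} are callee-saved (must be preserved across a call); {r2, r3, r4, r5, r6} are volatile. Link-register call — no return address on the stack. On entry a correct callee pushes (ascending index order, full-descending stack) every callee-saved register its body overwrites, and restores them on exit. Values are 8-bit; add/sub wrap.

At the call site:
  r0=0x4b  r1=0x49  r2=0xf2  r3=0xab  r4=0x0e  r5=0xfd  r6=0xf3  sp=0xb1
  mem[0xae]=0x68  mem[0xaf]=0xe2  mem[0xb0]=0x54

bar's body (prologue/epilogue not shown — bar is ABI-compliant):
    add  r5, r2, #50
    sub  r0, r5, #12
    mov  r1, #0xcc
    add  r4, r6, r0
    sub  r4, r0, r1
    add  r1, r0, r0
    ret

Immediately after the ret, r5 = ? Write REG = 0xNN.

REG = 0x24

prologue: push r0 → mem[0xb0]=0x4b, sp=0xb0
prologue: push r1 → mem[0xaf]=0x49, sp=0xaf
body[0] add  r5, r2, #50 → r5=0x24
body[1] sub  r0, r5, #12 → r0=0x18
body[2] mov  r1, #0xcc → r1=0xcc
body[3] add  r4, r6, r0 → r4=0x0b
body[4] sub  r4, r0, r1 → r4=0x4c
body[5] add  r1, r0, r0 → r1=0x30
epilogue: pop r1=0x49, sp=0xb0
epilogue: pop r0=0x4b, sp=0xb1
r5 is caller-saved → body value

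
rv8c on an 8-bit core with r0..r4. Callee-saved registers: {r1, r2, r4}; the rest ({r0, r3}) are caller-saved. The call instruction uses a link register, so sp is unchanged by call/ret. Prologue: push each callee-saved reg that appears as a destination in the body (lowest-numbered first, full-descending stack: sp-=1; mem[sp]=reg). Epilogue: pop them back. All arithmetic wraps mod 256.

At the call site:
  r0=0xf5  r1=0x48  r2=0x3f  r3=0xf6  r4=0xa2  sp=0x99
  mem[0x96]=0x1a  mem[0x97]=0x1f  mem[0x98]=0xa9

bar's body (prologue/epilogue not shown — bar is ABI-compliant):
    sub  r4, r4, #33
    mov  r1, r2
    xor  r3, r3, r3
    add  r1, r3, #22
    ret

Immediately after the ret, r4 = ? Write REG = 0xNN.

REG = 0xa2

prologue: push r1 → mem[0x98]=0x48, sp=0x98
prologue: push r4 → mem[0x97]=0xa2, sp=0x97
body[0] sub  r4, r4, #33 → r4=0x81
body[1] mov  r1, r2 → r1=0x3f
body[2] xor  r3, r3, r3 → r3=0x00
body[3] add  r1, r3, #22 → r1=0x16
epilogue: pop r4=0xa2, sp=0x98
epilogue: pop r1=0x48, sp=0x99
r4 is callee-saved → restored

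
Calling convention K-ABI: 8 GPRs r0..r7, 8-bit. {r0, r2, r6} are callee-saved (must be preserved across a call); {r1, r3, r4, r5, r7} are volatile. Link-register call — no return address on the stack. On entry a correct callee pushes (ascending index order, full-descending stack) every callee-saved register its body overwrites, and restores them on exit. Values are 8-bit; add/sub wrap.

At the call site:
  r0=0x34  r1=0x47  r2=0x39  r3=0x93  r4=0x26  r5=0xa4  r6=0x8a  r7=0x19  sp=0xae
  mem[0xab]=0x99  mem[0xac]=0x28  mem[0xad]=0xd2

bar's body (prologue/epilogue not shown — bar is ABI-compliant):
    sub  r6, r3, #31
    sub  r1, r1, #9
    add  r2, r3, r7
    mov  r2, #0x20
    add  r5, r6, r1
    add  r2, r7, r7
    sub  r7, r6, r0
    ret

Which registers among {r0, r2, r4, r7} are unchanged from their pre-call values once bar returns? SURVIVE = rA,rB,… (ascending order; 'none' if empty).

prologue: push r2 → mem[0xad]=0x39, sp=0xad
prologue: push r6 → mem[0xac]=0x8a, sp=0xac
body[0] sub  r6, r3, #31 → r6=0x74
body[1] sub  r1, r1, #9 → r1=0x3e
body[2] add  r2, r3, r7 → r2=0xac
body[3] mov  r2, #0x20 → r2=0x20
body[4] add  r5, r6, r1 → r5=0xb2
body[5] add  r2, r7, r7 → r2=0x32
body[6] sub  r7, r6, r0 → r7=0x40
epilogue: pop r6=0x8a, sp=0xad
epilogue: pop r2=0x39, sp=0xae
r0: callee-saved, written=False
r2: callee-saved, written=True
r4: caller-saved, written=False
r7: caller-saved, written=True

SURVIVE = r0,r2,r4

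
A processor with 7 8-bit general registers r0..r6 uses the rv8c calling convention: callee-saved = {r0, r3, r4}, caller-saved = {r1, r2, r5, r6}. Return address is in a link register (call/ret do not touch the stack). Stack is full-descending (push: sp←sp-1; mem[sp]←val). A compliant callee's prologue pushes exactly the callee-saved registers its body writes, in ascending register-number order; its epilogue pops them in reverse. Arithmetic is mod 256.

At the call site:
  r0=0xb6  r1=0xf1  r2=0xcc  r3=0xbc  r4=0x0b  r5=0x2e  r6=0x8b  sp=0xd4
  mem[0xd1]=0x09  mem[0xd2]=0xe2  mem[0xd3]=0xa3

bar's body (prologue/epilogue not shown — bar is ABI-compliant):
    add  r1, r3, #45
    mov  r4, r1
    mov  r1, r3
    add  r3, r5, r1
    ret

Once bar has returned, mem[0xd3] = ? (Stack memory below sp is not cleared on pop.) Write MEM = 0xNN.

MEM = 0xbc

prologue: push r3 -> mem[0xd3]=0xbc, sp=0xd3
prologue: push r4 -> mem[0xd2]=0x0b, sp=0xd2
body[0] add  r1, r3, #45 -> r1=0xe9
body[1] mov  r4, r1 -> r4=0xe9
body[2] mov  r1, r3 -> r1=0xbc
body[3] add  r3, r5, r1 -> r3=0xea
epilogue: pop r4=0x0b, sp=0xd3
epilogue: pop r3=0xbc, sp=0xd4
prologue pushed ['r3', 'r4'] at ['0xd3', '0xd2']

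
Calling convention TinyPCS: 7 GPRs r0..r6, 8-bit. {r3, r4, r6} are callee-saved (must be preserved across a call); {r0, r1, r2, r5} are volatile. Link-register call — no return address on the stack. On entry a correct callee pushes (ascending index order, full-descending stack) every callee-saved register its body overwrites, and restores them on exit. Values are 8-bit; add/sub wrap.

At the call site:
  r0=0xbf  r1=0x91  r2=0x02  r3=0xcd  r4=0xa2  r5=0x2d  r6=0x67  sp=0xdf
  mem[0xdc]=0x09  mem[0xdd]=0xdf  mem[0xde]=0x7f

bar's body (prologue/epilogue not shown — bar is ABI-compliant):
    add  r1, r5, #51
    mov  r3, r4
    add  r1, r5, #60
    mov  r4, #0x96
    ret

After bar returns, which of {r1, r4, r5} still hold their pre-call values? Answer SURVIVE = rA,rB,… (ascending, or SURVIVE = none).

prologue: push r3 → mem[0xde]=0xcd, sp=0xde
prologue: push r4 → mem[0xdd]=0xa2, sp=0xdd
body[0] add  r1, r5, #51 → r1=0x60
body[1] mov  r3, r4 → r3=0xa2
body[2] add  r1, r5, #60 → r1=0x69
body[3] mov  r4, #0x96 → r4=0x96
epilogue: pop r4=0xa2, sp=0xde
epilogue: pop r3=0xcd, sp=0xdf
r1: caller-saved, written=True
r4: callee-saved, written=True
r5: caller-saved, written=False

SURVIVE = r4,r5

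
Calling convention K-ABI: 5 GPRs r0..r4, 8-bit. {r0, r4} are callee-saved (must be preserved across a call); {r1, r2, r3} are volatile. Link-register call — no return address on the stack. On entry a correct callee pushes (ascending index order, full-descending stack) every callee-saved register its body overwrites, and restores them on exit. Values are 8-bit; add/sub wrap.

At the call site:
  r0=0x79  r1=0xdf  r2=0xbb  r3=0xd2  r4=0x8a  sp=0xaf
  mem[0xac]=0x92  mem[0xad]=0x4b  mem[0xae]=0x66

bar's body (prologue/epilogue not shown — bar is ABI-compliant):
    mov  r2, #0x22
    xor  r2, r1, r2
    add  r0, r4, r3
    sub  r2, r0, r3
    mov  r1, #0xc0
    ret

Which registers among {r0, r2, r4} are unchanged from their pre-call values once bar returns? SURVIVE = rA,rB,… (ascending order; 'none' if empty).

prologue: push r0 -> mem[0xae]=0x79, sp=0xae
body[0] mov  r2, #0x22 -> r2=0x22
body[1] xor  r2, r1, r2 -> r2=0xfd
body[2] add  r0, r4, r3 -> r0=0x5c
body[3] sub  r2, r0, r3 -> r2=0x8a
body[4] mov  r1, #0xc0 -> r1=0xc0
epilogue: pop r0=0x79, sp=0xaf
r0: callee-saved, written=True
r2: caller-saved, written=True
r4: callee-saved, written=False

SURVIVE = r0,r4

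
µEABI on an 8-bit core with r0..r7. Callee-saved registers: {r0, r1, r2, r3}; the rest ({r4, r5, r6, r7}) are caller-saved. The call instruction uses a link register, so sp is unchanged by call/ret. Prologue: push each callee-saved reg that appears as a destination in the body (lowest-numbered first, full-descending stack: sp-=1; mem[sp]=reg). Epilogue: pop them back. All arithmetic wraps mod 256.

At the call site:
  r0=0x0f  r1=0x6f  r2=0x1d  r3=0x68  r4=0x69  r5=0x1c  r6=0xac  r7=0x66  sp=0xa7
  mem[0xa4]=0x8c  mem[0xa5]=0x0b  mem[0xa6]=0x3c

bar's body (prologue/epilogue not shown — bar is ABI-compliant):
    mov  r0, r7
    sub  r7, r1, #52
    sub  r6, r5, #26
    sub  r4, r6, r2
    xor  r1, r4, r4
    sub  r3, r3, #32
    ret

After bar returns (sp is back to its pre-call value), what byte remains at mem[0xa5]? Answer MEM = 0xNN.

MEM = 0x6f

prologue: push r0 → mem[0xa6]=0x0f, sp=0xa6
prologue: push r1 → mem[0xa5]=0x6f, sp=0xa5
prologue: push r3 → mem[0xa4]=0x68, sp=0xa4
body[0] mov  r0, r7 → r0=0x66
body[1] sub  r7, r1, #52 → r7=0x3b
body[2] sub  r6, r5, #26 → r6=0x02
body[3] sub  r4, r6, r2 → r4=0xe5
body[4] xor  r1, r4, r4 → r1=0x00
body[5] sub  r3, r3, #32 → r3=0x48
epilogue: pop r3=0x68, sp=0xa5
epilogue: pop r1=0x6f, sp=0xa6
epilogue: pop r0=0x0f, sp=0xa7
prologue pushed ['r0', 'r1', 'r3'] at ['0xa6', '0xa5', '0xa4']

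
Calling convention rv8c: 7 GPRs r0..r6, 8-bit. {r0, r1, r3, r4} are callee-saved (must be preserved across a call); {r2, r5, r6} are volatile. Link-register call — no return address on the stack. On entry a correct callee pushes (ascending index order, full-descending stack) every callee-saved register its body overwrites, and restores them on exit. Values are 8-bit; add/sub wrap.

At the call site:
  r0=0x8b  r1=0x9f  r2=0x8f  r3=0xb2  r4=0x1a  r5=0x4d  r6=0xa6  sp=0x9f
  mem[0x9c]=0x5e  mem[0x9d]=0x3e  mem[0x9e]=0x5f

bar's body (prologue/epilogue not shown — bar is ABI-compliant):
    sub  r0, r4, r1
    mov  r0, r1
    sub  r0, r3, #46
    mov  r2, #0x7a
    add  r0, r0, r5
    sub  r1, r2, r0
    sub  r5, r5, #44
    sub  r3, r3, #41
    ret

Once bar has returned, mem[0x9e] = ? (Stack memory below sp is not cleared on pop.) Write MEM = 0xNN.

prologue: push r0 -> mem[0x9e]=0x8b, sp=0x9e
prologue: push r1 -> mem[0x9d]=0x9f, sp=0x9d
prologue: push r3 -> mem[0x9c]=0xb2, sp=0x9c
body[0] sub  r0, r4, r1 -> r0=0x7b
body[1] mov  r0, r1 -> r0=0x9f
body[2] sub  r0, r3, #46 -> r0=0x84
body[3] mov  r2, #0x7a -> r2=0x7a
body[4] add  r0, r0, r5 -> r0=0xd1
body[5] sub  r1, r2, r0 -> r1=0xa9
body[6] sub  r5, r5, #44 -> r5=0x21
body[7] sub  r3, r3, #41 -> r3=0x89
epilogue: pop r3=0xb2, sp=0x9d
epilogue: pop r1=0x9f, sp=0x9e
epilogue: pop r0=0x8b, sp=0x9f
prologue pushed ['r0', 'r1', 'r3'] at ['0x9e', '0x9d', '0x9c']

MEM = 0x8b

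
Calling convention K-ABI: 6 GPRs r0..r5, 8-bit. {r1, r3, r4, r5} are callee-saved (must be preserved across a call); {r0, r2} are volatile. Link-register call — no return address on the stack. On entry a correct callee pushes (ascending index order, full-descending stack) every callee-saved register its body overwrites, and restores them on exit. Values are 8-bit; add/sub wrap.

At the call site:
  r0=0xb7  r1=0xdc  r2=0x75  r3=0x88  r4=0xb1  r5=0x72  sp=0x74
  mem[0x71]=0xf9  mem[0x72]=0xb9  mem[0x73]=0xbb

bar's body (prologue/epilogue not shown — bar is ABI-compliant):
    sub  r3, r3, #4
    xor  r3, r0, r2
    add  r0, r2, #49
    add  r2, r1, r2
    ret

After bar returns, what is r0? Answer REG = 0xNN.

REG = 0xa6

prologue: push r3 → mem[0x73]=0x88, sp=0x73
body[0] sub  r3, r3, #4 → r3=0x84
body[1] xor  r3, r0, r2 → r3=0xc2
body[2] add  r0, r2, #49 → r0=0xa6
body[3] add  r2, r1, r2 → r2=0x51
epilogue: pop r3=0x88, sp=0x74
r0 is caller-saved → body value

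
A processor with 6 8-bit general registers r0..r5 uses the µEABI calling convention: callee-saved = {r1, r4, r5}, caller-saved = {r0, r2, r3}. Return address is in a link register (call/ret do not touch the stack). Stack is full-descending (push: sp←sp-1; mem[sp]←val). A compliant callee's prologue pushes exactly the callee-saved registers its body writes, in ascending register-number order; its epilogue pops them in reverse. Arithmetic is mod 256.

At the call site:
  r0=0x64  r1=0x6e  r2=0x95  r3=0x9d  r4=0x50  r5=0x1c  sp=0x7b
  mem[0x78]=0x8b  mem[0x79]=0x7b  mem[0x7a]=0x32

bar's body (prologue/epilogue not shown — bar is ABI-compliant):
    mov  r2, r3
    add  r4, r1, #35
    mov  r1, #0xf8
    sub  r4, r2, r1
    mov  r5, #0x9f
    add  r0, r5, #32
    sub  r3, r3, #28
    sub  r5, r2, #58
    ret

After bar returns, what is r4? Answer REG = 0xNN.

prologue: push r1 -> mem[0x7a]=0x6e, sp=0x7a
prologue: push r4 -> mem[0x79]=0x50, sp=0x79
prologue: push r5 -> mem[0x78]=0x1c, sp=0x78
body[0] mov  r2, r3 -> r2=0x9d
body[1] add  r4, r1, #35 -> r4=0x91
body[2] mov  r1, #0xf8 -> r1=0xf8
body[3] sub  r4, r2, r1 -> r4=0xa5
body[4] mov  r5, #0x9f -> r5=0x9f
body[5] add  r0, r5, #32 -> r0=0xbf
body[6] sub  r3, r3, #28 -> r3=0x81
body[7] sub  r5, r2, #58 -> r5=0x63
epilogue: pop r5=0x1c, sp=0x79
epilogue: pop r4=0x50, sp=0x7a
epilogue: pop r1=0x6e, sp=0x7b
r4 is callee-saved -> restored

REG = 0x50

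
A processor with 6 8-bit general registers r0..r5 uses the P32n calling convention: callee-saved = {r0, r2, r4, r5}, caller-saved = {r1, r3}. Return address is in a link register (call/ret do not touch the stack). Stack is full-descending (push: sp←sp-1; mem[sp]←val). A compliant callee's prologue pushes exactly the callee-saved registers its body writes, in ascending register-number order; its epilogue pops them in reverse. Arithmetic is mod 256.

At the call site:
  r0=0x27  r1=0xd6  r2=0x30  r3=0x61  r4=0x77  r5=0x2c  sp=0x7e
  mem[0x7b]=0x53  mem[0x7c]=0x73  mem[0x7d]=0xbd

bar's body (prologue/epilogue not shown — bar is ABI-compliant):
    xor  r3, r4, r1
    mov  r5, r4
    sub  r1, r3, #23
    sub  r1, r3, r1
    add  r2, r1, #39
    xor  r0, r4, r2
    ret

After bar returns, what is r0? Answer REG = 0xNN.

prologue: push r0 → mem[0x7d]=0x27, sp=0x7d
prologue: push r2 → mem[0x7c]=0x30, sp=0x7c
prologue: push r5 → mem[0x7b]=0x2c, sp=0x7b
body[0] xor  r3, r4, r1 → r3=0xa1
body[1] mov  r5, r4 → r5=0x77
body[2] sub  r1, r3, #23 → r1=0x8a
body[3] sub  r1, r3, r1 → r1=0x17
body[4] add  r2, r1, #39 → r2=0x3e
body[5] xor  r0, r4, r2 → r0=0x49
epilogue: pop r5=0x2c, sp=0x7c
epilogue: pop r2=0x30, sp=0x7d
epilogue: pop r0=0x27, sp=0x7e
r0 is callee-saved → restored

REG = 0x27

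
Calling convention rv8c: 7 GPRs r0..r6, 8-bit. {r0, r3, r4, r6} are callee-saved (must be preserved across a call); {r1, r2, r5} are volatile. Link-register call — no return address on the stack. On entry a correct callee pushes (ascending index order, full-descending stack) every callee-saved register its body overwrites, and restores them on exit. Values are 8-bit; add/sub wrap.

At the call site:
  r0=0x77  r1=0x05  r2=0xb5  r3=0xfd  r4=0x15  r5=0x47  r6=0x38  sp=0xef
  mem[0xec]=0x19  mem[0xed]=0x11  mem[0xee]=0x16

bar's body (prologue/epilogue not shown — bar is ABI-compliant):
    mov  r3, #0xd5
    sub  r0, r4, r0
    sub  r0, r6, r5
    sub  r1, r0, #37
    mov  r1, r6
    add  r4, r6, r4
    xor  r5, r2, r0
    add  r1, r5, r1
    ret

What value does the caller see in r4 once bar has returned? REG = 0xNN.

REG = 0x15

prologue: push r0 -> mem[0xee]=0x77, sp=0xee
prologue: push r3 -> mem[0xed]=0xfd, sp=0xed
prologue: push r4 -> mem[0xec]=0x15, sp=0xec
body[0] mov  r3, #0xd5 -> r3=0xd5
body[1] sub  r0, r4, r0 -> r0=0x9e
body[2] sub  r0, r6, r5 -> r0=0xf1
body[3] sub  r1, r0, #37 -> r1=0xcc
body[4] mov  r1, r6 -> r1=0x38
body[5] add  r4, r6, r4 -> r4=0x4d
body[6] xor  r5, r2, r0 -> r5=0x44
body[7] add  r1, r5, r1 -> r1=0x7c
epilogue: pop r4=0x15, sp=0xed
epilogue: pop r3=0xfd, sp=0xee
epilogue: pop r0=0x77, sp=0xef
r4 is callee-saved -> restored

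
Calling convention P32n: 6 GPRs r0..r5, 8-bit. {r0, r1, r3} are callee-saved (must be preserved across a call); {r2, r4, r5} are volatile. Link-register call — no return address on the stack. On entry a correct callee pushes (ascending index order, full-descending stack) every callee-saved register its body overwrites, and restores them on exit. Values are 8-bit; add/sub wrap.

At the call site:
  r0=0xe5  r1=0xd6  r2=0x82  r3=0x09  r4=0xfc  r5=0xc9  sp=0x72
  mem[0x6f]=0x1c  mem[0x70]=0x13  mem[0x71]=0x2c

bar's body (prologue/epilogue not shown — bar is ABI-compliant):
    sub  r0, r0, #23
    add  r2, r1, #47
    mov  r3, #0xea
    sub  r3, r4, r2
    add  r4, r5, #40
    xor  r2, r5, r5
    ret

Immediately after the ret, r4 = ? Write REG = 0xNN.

REG = 0xf1

prologue: push r0 → mem[0x71]=0xe5, sp=0x71
prologue: push r3 → mem[0x70]=0x09, sp=0x70
body[0] sub  r0, r0, #23 → r0=0xce
body[1] add  r2, r1, #47 → r2=0x05
body[2] mov  r3, #0xea → r3=0xea
body[3] sub  r3, r4, r2 → r3=0xf7
body[4] add  r4, r5, #40 → r4=0xf1
body[5] xor  r2, r5, r5 → r2=0x00
epilogue: pop r3=0x09, sp=0x71
epilogue: pop r0=0xe5, sp=0x72
r4 is caller-saved → body value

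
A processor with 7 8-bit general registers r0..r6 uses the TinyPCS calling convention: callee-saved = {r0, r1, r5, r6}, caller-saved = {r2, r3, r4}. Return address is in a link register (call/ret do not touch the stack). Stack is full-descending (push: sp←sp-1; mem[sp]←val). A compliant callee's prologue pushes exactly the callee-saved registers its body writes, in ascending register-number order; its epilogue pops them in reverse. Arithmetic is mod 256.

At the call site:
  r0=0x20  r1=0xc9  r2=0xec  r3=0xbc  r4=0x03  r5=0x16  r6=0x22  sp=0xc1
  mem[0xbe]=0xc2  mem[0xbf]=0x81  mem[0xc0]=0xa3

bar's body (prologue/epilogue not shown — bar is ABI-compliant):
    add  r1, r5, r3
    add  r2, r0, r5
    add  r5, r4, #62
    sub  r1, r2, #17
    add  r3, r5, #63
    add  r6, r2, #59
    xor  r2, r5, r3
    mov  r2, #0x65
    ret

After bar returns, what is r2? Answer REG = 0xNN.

prologue: push r1 → mem[0xc0]=0xc9, sp=0xc0
prologue: push r5 → mem[0xbf]=0x16, sp=0xbf
prologue: push r6 → mem[0xbe]=0x22, sp=0xbe
body[0] add  r1, r5, r3 → r1=0xd2
body[1] add  r2, r0, r5 → r2=0x36
body[2] add  r5, r4, #62 → r5=0x41
body[3] sub  r1, r2, #17 → r1=0x25
body[4] add  r3, r5, #63 → r3=0x80
body[5] add  r6, r2, #59 → r6=0x71
body[6] xor  r2, r5, r3 → r2=0xc1
body[7] mov  r2, #0x65 → r2=0x65
epilogue: pop r6=0x22, sp=0xbf
epilogue: pop r5=0x16, sp=0xc0
epilogue: pop r1=0xc9, sp=0xc1
r2 is caller-saved → body value

REG = 0x65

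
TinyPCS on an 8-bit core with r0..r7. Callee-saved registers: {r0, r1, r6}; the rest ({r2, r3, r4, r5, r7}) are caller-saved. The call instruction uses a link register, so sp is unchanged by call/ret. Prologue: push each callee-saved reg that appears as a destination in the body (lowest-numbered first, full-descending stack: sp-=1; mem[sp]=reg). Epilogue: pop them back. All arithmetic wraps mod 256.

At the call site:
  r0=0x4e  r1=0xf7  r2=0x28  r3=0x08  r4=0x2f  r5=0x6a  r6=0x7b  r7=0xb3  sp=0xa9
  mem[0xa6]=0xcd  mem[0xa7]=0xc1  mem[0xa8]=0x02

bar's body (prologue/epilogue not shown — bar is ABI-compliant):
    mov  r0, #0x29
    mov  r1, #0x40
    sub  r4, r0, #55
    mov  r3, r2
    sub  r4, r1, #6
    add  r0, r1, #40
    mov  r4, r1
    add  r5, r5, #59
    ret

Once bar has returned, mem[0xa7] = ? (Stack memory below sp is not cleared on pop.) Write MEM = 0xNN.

MEM = 0xf7

prologue: push r0 -> mem[0xa8]=0x4e, sp=0xa8
prologue: push r1 -> mem[0xa7]=0xf7, sp=0xa7
body[0] mov  r0, #0x29 -> r0=0x29
body[1] mov  r1, #0x40 -> r1=0x40
body[2] sub  r4, r0, #55 -> r4=0xf2
body[3] mov  r3, r2 -> r3=0x28
body[4] sub  r4, r1, #6 -> r4=0x3a
body[5] add  r0, r1, #40 -> r0=0x68
body[6] mov  r4, r1 -> r4=0x40
body[7] add  r5, r5, #59 -> r5=0xa5
epilogue: pop r1=0xf7, sp=0xa8
epilogue: pop r0=0x4e, sp=0xa9
prologue pushed ['r0', 'r1'] at ['0xa8', '0xa7']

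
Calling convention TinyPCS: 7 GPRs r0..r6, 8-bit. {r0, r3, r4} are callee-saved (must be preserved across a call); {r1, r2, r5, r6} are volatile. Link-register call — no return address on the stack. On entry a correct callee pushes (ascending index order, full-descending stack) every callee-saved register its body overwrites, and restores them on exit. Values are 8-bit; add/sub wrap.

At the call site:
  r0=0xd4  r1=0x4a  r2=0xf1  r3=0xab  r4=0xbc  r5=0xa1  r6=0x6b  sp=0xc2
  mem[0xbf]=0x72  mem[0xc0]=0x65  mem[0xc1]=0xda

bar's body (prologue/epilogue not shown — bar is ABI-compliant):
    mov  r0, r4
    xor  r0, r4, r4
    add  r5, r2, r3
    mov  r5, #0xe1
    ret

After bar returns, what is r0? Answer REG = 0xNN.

REG = 0xd4

prologue: push r0 -> mem[0xc1]=0xd4, sp=0xc1
body[0] mov  r0, r4 -> r0=0xbc
body[1] xor  r0, r4, r4 -> r0=0x00
body[2] add  r5, r2, r3 -> r5=0x9c
body[3] mov  r5, #0xe1 -> r5=0xe1
epilogue: pop r0=0xd4, sp=0xc2
r0 is callee-saved -> restored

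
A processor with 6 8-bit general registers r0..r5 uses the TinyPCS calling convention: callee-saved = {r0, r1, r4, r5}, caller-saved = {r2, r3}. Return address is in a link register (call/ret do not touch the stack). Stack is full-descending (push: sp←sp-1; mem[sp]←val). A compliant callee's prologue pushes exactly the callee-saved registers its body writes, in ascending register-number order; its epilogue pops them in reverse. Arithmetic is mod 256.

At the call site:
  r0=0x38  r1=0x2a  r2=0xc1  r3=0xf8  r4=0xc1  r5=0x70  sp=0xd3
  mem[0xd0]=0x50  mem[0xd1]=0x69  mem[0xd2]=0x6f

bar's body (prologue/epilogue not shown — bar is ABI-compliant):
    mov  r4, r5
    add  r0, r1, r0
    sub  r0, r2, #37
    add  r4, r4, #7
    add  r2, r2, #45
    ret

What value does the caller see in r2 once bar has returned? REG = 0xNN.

prologue: push r0 → mem[0xd2]=0x38, sp=0xd2
prologue: push r4 → mem[0xd1]=0xc1, sp=0xd1
body[0] mov  r4, r5 → r4=0x70
body[1] add  r0, r1, r0 → r0=0x62
body[2] sub  r0, r2, #37 → r0=0x9c
body[3] add  r4, r4, #7 → r4=0x77
body[4] add  r2, r2, #45 → r2=0xee
epilogue: pop r4=0xc1, sp=0xd2
epilogue: pop r0=0x38, sp=0xd3
r2 is caller-saved → body value

REG = 0xee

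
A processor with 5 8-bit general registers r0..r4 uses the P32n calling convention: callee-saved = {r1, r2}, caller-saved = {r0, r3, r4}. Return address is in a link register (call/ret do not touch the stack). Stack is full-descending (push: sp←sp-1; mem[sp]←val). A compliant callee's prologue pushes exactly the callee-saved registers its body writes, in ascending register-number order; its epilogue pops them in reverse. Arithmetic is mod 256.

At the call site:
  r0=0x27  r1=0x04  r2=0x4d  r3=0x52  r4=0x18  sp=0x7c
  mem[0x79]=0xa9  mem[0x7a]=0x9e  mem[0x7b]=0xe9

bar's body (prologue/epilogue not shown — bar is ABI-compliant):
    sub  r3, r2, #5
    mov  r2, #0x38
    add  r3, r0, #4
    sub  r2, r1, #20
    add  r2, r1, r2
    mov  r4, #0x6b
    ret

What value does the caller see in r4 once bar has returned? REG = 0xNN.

prologue: push r2 → mem[0x7b]=0x4d, sp=0x7b
body[0] sub  r3, r2, #5 → r3=0x48
body[1] mov  r2, #0x38 → r2=0x38
body[2] add  r3, r0, #4 → r3=0x2b
body[3] sub  r2, r1, #20 → r2=0xf0
body[4] add  r2, r1, r2 → r2=0xf4
body[5] mov  r4, #0x6b → r4=0x6b
epilogue: pop r2=0x4d, sp=0x7c
r4 is caller-saved → body value

REG = 0x6b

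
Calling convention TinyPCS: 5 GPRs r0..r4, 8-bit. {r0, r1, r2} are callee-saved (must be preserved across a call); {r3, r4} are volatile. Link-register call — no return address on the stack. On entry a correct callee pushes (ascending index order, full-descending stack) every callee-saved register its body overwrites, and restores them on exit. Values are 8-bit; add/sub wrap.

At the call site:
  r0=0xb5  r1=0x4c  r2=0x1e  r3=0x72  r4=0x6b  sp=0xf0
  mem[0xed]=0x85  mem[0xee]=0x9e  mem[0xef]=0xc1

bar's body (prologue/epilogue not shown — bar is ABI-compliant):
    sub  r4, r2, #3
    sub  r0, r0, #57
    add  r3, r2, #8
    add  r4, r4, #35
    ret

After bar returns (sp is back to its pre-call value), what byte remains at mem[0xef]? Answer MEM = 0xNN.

prologue: push r0 -> mem[0xef]=0xb5, sp=0xef
body[0] sub  r4, r2, #3 -> r4=0x1b
body[1] sub  r0, r0, #57 -> r0=0x7c
body[2] add  r3, r2, #8 -> r3=0x26
body[3] add  r4, r4, #35 -> r4=0x3e
epilogue: pop r0=0xb5, sp=0xf0
prologue pushed ['r0'] at ['0xef']

MEM = 0xb5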